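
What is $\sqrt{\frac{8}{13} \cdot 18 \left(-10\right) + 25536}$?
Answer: $\frac{4 \sqrt{268554}}{13} \approx 159.45$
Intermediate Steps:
$\sqrt{\frac{8}{13} \cdot 18 \left(-10\right) + 25536} = \sqrt{\frac{144}{13} \left(-10\right) + 25536} = \sqrt{- \frac{1440}{13} + 25536} = \sqrt{\frac{330528}{13}} = \frac{4 \sqrt{268554}}{13}$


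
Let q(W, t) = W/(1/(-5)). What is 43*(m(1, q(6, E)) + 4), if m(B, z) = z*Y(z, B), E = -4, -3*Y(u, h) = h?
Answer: 602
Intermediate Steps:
Y(u, h) = -h/3
q(W, t) = -5*W (q(W, t) = W/(-⅕) = W*(-5) = -5*W)
m(B, z) = -B*z/3 (m(B, z) = z*(-B/3) = -B*z/3)
43*(m(1, q(6, E)) + 4) = 43*(-⅓*1*(-5*6) + 4) = 43*(-⅓*1*(-30) + 4) = 43*(10 + 4) = 43*14 = 602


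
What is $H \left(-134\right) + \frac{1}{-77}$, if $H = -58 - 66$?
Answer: $\frac{1279431}{77} \approx 16616.0$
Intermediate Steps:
$H = -124$ ($H = -58 - 66 = -124$)
$H \left(-134\right) + \frac{1}{-77} = \left(-124\right) \left(-134\right) + \frac{1}{-77} = 16616 - \frac{1}{77} = \frac{1279431}{77}$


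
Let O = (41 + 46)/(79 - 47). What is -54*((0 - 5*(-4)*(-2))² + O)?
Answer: -1384749/16 ≈ -86547.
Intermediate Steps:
O = 87/32 ≈ 2.7188
-54*((0 - 5*(-4)*(-2))² + O) = -54*((0 - 5*(-4)*(-2))² + 87/32) = -54*((0 + 20*(-2))² + 87/32) = -54*((0 - 40)² + 87/32) = -54*((-40)² + 87/32) = -54*(1600 + 87/32) = -54*51287/32 = -1384749/16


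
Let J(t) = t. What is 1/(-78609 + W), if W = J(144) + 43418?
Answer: -1/35047 ≈ -2.8533e-5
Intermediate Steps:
W = 43562 (W = 144 + 43418 = 43562)
1/(-78609 + W) = 1/(-78609 + 43562) = 1/(-35047) = -1/35047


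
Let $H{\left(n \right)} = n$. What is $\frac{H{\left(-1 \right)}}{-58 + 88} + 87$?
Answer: $\frac{2609}{30} \approx 86.967$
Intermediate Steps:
$\frac{H{\left(-1 \right)}}{-58 + 88} + 87 = - \frac{1}{-58 + 88} + 87 = - \frac{1}{30} + 87 = \frac{2609}{30}$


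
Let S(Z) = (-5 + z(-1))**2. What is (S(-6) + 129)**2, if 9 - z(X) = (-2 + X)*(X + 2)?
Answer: 31684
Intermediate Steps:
z(X) = 9 - (-2 + X)*(2 + X) (z(X) = 9 - (-2 + X)*(X + 2) = 9 - (-2 + X)*(2 + X))
S(Z) = 49 (S(Z) = (-5 + (13 - 1*(-1)**2))**2 = (-5 + (13 - 1*1))**2 = (-5 + (13 - 1))**2 = (-5 + 12)**2 = 7**2 = 49)
(S(-6) + 129)**2 = (49 + 129)**2 = 178**2 = 31684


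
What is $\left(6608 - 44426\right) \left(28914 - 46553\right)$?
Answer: $667071702$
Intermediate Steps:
$\left(6608 - 44426\right) \left(28914 - 46553\right) = \left(-37818\right) \left(-17639\right) = 667071702$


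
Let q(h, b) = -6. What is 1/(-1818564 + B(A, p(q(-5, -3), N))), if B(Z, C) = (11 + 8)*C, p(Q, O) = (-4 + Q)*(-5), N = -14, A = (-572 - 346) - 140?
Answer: -1/1817614 ≈ -5.5017e-7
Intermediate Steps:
A = -1058 (A = -918 - 140 = -1058)
p(Q, O) = 20 - 5*Q
B(Z, C) = 19*C
1/(-1818564 + B(A, p(q(-5, -3), N))) = 1/(-1818564 + 19*(20 - 5*(-6))) = 1/(-1818564 + 19*(20 + 30)) = 1/(-1818564 + 19*50) = 1/(-1818564 + 950) = 1/(-1817614) = -1/1817614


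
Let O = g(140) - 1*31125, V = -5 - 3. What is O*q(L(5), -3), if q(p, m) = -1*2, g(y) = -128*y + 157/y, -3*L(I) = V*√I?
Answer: 6866143/70 ≈ 98088.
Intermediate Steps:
V = -8
L(I) = 8*√I/3 (L(I) = -(-8)*√I/3 = 8*√I/3)
q(p, m) = -2
O = -6866143/140 (O = (-128*140 + 157/140) - 1*31125 = (-17920 + 157*(1/140)) - 31125 = (-17920 + 157/140) - 31125 = -2508643/140 - 31125 = -6866143/140 ≈ -49044.)
O*q(L(5), -3) = -6866143/140*(-2) = 6866143/70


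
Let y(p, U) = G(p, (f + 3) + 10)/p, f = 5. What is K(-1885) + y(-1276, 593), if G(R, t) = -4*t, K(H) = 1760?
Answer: 561458/319 ≈ 1760.1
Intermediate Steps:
y(p, U) = -72/p (y(p, U) = (-4*((5 + 3) + 10))/p = (-4*(8 + 10))/p = (-4*18)/p = -72/p)
K(-1885) + y(-1276, 593) = 1760 - 72/(-1276) = 1760 - 72*(-1/1276) = 1760 + 18/319 = 561458/319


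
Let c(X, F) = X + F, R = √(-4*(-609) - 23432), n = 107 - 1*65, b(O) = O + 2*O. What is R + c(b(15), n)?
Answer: 87 + 2*I*√5249 ≈ 87.0 + 144.9*I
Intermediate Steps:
b(O) = 3*O
n = 42 (n = 107 - 65 = 42)
R = 2*I*√5249 (R = √(2436 - 23432) = √(-20996) = 2*I*√5249 ≈ 144.9*I)
c(X, F) = F + X
R + c(b(15), n) = 2*I*√5249 + (42 + 3*15) = 2*I*√5249 + (42 + 45) = 2*I*√5249 + 87 = 87 + 2*I*√5249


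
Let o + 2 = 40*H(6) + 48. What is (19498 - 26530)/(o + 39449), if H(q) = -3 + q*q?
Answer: -2344/13605 ≈ -0.17229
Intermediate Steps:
H(q) = -3 + q**2
o = 1366 (o = -2 + (40*(-3 + 6**2) + 48) = -2 + (40*(-3 + 36) + 48) = -2 + (40*33 + 48) = -2 + (1320 + 48) = -2 + 1368 = 1366)
(19498 - 26530)/(o + 39449) = (19498 - 26530)/(1366 + 39449) = -7032/40815 = -7032*1/40815 = -2344/13605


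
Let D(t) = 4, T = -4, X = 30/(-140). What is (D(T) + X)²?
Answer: 2809/196 ≈ 14.332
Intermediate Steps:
X = -3/14 (X = 30*(-1/140) = -3/14 ≈ -0.21429)
(D(T) + X)² = (4 - 3/14)² = (53/14)² = 2809/196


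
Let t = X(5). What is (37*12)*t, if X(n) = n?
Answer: 2220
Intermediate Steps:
t = 5
(37*12)*t = (37*12)*5 = 444*5 = 2220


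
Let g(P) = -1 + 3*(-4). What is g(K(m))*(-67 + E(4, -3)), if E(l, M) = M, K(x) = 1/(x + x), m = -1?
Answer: 910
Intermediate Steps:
K(x) = 1/(2*x)
g(P) = -13 (g(P) = -1 - 12 = -13)
g(K(m))*(-67 + E(4, -3)) = -13*(-67 - 3) = -13*(-70) = 910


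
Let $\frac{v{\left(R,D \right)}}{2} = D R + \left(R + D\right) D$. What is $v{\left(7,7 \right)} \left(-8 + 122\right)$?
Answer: $33516$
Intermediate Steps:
$v{\left(R,D \right)} = 2 D R + 2 D \left(D + R\right)$ ($v{\left(R,D \right)} = 2 \left(D R + \left(R + D\right) D\right) = 2 \left(D R + \left(D + R\right) D\right) = 2 \left(D R + D \left(D + R\right)\right) = 2 D R + 2 D \left(D + R\right)$)
$v{\left(7,7 \right)} \left(-8 + 122\right) = 2 \cdot 7 \left(7 + 2 \cdot 7\right) \left(-8 + 122\right) = 2 \cdot 7 \left(7 + 14\right) 114 = 2 \cdot 7 \cdot 21 \cdot 114 = 294 \cdot 114 = 33516$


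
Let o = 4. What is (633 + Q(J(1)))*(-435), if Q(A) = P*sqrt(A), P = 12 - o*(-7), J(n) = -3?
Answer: -275355 - 17400*I*sqrt(3) ≈ -2.7536e+5 - 30138.0*I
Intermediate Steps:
P = 40 (P = 12 - 4*(-7) = 12 - 1*(-28) = 12 + 28 = 40)
Q(A) = 40*sqrt(A)
(633 + Q(J(1)))*(-435) = (633 + 40*sqrt(-3))*(-435) = (633 + 40*(I*sqrt(3)))*(-435) = (633 + 40*I*sqrt(3))*(-435) = -275355 - 17400*I*sqrt(3)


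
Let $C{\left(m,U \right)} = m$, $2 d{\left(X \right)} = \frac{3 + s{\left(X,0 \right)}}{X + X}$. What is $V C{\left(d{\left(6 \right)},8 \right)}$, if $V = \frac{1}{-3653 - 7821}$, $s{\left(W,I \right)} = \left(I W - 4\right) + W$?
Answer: $- \frac{5}{275376} \approx -1.8157 \cdot 10^{-5}$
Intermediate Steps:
$s{\left(W,I \right)} = -4 + W + I W$ ($s{\left(W,I \right)} = \left(-4 + I W\right) + W = -4 + W + I W$)
$d{\left(X \right)} = \frac{-1 + X}{4 X}$ ($d{\left(X \right)} = \frac{\left(3 + \left(-4 + X + 0 X\right)\right) \frac{1}{X + X}}{2} = \frac{\left(3 + \left(-4 + X + 0\right)\right) \frac{1}{2 X}}{2} = \frac{\left(3 + \left(-4 + X\right)\right) \frac{1}{2 X}}{2} = \frac{\left(-1 + X\right) \frac{1}{2 X}}{2} = \frac{\frac{1}{2} \frac{1}{X} \left(-1 + X\right)}{2} = \frac{-1 + X}{4 X}$)
$V = - \frac{1}{11474}$ ($V = \frac{1}{-11474} = - \frac{1}{11474} \approx -8.7154 \cdot 10^{-5}$)
$V C{\left(d{\left(6 \right)},8 \right)} = - \frac{\frac{1}{4} \cdot \frac{1}{6} \left(-1 + 6\right)}{11474} = - \frac{\frac{1}{4} \cdot \frac{1}{6} \cdot 5}{11474} = \left(- \frac{1}{11474}\right) \frac{5}{24} = - \frac{5}{275376}$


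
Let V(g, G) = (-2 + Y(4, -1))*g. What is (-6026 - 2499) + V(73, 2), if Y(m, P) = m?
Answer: -8379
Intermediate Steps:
V(g, G) = 2*g (V(g, G) = (-2 + 4)*g = 2*g)
(-6026 - 2499) + V(73, 2) = (-6026 - 2499) + 2*73 = -8525 + 146 = -8379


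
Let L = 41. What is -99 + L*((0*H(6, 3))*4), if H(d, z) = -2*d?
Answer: -99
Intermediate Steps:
-99 + L*((0*H(6, 3))*4) = -99 + 41*((0*(-2*6))*4) = -99 + 41*((0*(-12))*4) = -99 + 41*(0*4) = -99 + 41*0 = -99 + 0 = -99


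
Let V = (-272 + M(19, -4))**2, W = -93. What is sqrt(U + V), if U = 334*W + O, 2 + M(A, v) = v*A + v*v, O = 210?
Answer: 8*sqrt(1261) ≈ 284.08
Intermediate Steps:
M(A, v) = -2 + v**2 + A*v (M(A, v) = -2 + (v*A + v*v) = -2 + (A*v + v**2) = -2 + (v**2 + A*v) = -2 + v**2 + A*v)
U = -30852 (U = 334*(-93) + 210 = -31062 + 210 = -30852)
V = 111556 (V = (-272 + (-2 + (-4)**2 + 19*(-4)))**2 = (-272 + (-2 + 16 - 76))**2 = (-272 - 62)**2 = (-334)**2 = 111556)
sqrt(U + V) = sqrt(-30852 + 111556) = sqrt(80704) = 8*sqrt(1261)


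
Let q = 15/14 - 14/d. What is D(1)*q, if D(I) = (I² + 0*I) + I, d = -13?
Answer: 391/91 ≈ 4.2967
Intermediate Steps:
D(I) = I + I² (D(I) = (I² + 0) + I = I² + I = I + I²)
q = 391/182 (q = 15/14 - 14/(-13) = 15*(1/14) - 14*(-1/13) = 15/14 + 14/13 = 391/182 ≈ 2.1483)
D(1)*q = (1*(1 + 1))*(391/182) = (1*2)*(391/182) = 2*(391/182) = 391/91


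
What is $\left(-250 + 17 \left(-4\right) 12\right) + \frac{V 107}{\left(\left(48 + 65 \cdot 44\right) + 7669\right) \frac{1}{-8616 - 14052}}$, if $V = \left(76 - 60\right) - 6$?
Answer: $- \frac{35529842}{10577} \approx -3359.2$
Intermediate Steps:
$V = 10$ ($V = 16 - 6 = 10$)
$\left(-250 + 17 \left(-4\right) 12\right) + \frac{V 107}{\left(\left(48 + 65 \cdot 44\right) + 7669\right) \frac{1}{-8616 - 14052}} = \left(-250 + 17 \left(-4\right) 12\right) + \frac{10 \cdot 107}{\left(\left(48 + 65 \cdot 44\right) + 7669\right) \frac{1}{-8616 - 14052}} = \left(-250 - 816\right) + \frac{1070}{\left(\left(48 + 2860\right) + 7669\right) \frac{1}{-22668}} = \left(-250 - 816\right) + \frac{1070}{\left(2908 + 7669\right) \left(- \frac{1}{22668}\right)} = -1066 + \frac{1070}{10577 \left(- \frac{1}{22668}\right)} = -1066 + \frac{1070}{- \frac{10577}{22668}} = -1066 + 1070 \left(- \frac{22668}{10577}\right) = -1066 - \frac{24254760}{10577} = - \frac{35529842}{10577}$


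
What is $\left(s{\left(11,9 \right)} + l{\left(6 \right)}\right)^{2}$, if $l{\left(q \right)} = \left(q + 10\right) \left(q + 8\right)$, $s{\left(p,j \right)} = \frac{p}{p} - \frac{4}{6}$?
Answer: $\frac{452929}{9} \approx 50325.0$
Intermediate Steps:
$s{\left(p,j \right)} = \frac{1}{3}$ ($s{\left(p,j \right)} = 1 - \frac{2}{3} = \frac{1}{3}$)
$l{\left(q \right)} = \left(8 + q\right) \left(10 + q\right)$ ($l{\left(q \right)} = \left(10 + q\right) \left(8 + q\right) = \left(8 + q\right) \left(10 + q\right)$)
$\left(s{\left(11,9 \right)} + l{\left(6 \right)}\right)^{2} = \left(\frac{1}{3} + \left(80 + 6^{2} + 18 \cdot 6\right)\right)^{2} = \left(\frac{1}{3} + \left(80 + 36 + 108\right)\right)^{2} = \left(\frac{1}{3} + 224\right)^{2} = \left(\frac{673}{3}\right)^{2} = \frac{452929}{9}$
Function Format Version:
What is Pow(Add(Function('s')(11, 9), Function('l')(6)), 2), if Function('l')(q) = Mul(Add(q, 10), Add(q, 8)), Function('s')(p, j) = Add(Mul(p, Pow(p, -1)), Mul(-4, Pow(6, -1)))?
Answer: Rational(452929, 9) ≈ 50325.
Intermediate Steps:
Function('s')(p, j) = Rational(1, 3) (Function('s')(p, j) = Add(1, Mul(-4, Rational(1, 6))) = Add(1, Rational(-2, 3)) = Rational(1, 3))
Function('l')(q) = Mul(Add(8, q), Add(10, q)) (Function('l')(q) = Mul(Add(10, q), Add(8, q)) = Mul(Add(8, q), Add(10, q)))
Pow(Add(Function('s')(11, 9), Function('l')(6)), 2) = Pow(Add(Rational(1, 3), Add(80, Pow(6, 2), Mul(18, 6))), 2) = Pow(Add(Rational(1, 3), Add(80, 36, 108)), 2) = Pow(Add(Rational(1, 3), 224), 2) = Pow(Rational(673, 3), 2) = Rational(452929, 9)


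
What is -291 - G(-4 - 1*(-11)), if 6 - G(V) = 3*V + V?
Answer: -269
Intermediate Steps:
G(V) = 6 - 4*V (G(V) = 6 - (3*V + V) = 6 - 4*V)
-291 - G(-4 - 1*(-11)) = -291 - (6 - 4*(-4 - 1*(-11))) = -291 - (6 - 4*(-4 + 11)) = -291 - (6 - 4*7) = -291 - (6 - 28) = -291 - 1*(-22) = -291 + 22 = -269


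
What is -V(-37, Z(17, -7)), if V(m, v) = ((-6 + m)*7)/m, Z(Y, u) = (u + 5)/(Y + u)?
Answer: -301/37 ≈ -8.1351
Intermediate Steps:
Z(Y, u) = (5 + u)/(Y + u)
V(m, v) = (-42 + 7*m)/m
-V(-37, Z(17, -7)) = -(7 - 42/(-37)) = -(7 - 42*(-1/37)) = -(7 + 42/37) = -1*301/37 = -301/37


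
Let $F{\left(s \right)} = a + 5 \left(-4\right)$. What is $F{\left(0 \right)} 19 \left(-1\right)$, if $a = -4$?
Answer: $456$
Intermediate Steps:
$F{\left(s \right)} = -24$ ($F{\left(s \right)} = -4 + 5 \left(-4\right) = -4 - 20 = -24$)
$F{\left(0 \right)} 19 \left(-1\right) = \left(-24\right) 19 \left(-1\right) = \left(-456\right) \left(-1\right) = 456$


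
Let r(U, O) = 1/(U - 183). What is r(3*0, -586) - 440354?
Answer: -80584783/183 ≈ -4.4035e+5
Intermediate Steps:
r(U, O) = 1/(-183 + U)
r(3*0, -586) - 440354 = 1/(-183 + 3*0) - 440354 = 1/(-183 + 0) - 440354 = 1/(-183) - 440354 = -1/183 - 440354 = -80584783/183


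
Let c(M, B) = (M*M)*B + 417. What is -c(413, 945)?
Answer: -161188122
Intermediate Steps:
c(M, B) = 417 + B*M² (c(M, B) = M²*B + 417 = B*M² + 417 = 417 + B*M²)
-c(413, 945) = -(417 + 945*413²) = -(417 + 945*170569) = -(417 + 161187705) = -1*161188122 = -161188122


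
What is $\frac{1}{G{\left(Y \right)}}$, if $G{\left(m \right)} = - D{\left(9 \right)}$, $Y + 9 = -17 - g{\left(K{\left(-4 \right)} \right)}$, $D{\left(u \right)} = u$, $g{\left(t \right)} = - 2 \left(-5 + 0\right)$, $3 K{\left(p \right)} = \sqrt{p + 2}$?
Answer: $- \frac{1}{9} \approx -0.11111$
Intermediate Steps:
$K{\left(p \right)} = \frac{\sqrt{2 + p}}{3}$ ($K{\left(p \right)} = \frac{\sqrt{p + 2}}{3} = \frac{\sqrt{2 + p}}{3}$)
$g{\left(t \right)} = 10$ ($g{\left(t \right)} = \left(-2\right) \left(-5\right) = 10$)
$Y = -36$ ($Y = -9 - 27 = -36$)
$G{\left(m \right)} = -9$ ($G{\left(m \right)} = \left(-1\right) 9 = -9$)
$\frac{1}{G{\left(Y \right)}} = \frac{1}{-9} = - \frac{1}{9}$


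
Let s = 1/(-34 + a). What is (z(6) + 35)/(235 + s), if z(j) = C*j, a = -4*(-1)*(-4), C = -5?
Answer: 250/11749 ≈ 0.021278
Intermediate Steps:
a = -16 (a = 4*(-4) = -16)
z(j) = -5*j
s = -1/50 (s = 1/(-34 - 16) = 1/(-50) = -1/50 ≈ -0.020000)
(z(6) + 35)/(235 + s) = (-5*6 + 35)/(235 - 1/50) = (-30 + 35)/(11749/50) = 5*(50/11749) = 250/11749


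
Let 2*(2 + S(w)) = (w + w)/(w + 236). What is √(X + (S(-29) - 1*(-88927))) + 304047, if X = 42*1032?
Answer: 304047 + √629732042/69 ≈ 3.0441e+5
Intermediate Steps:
S(w) = -2 + w/(236 + w) (S(w) = -2 + ((w + w)/(w + 236))/2 = -2 + ((2*w)/(236 + w))/2 = -2 + (2*w/(236 + w))/2 = -2 + w/(236 + w))
X = 43344
√(X + (S(-29) - 1*(-88927))) + 304047 = √(43344 + ((-472 - 1*(-29))/(236 - 29) - 1*(-88927))) + 304047 = √(43344 + ((-472 + 29)/207 + 88927)) + 304047 = √(43344 + ((1/207)*(-443) + 88927)) + 304047 = √(43344 + (-443/207 + 88927)) + 304047 = √(43344 + 18407446/207) + 304047 = √(27379654/207) + 304047 = √629732042/69 + 304047 = 304047 + √629732042/69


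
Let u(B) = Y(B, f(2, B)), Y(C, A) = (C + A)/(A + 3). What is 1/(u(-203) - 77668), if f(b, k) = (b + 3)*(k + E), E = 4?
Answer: -496/38522729 ≈ -1.2876e-5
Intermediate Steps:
f(b, k) = (3 + b)*(4 + k) (f(b, k) = (b + 3)*(k + 4) = (3 + b)*(4 + k))
Y(C, A) = (A + C)/(3 + A)
u(B) = (20 + 6*B)/(23 + 5*B) (u(B) = ((12 + 3*B + 4*2 + 2*B) + B)/(3 + (12 + 3*B + 4*2 + 2*B)) = ((12 + 3*B + 8 + 2*B) + B)/(3 + (12 + 3*B + 8 + 2*B)) = ((20 + 5*B) + B)/(3 + (20 + 5*B)) = (20 + 6*B)/(23 + 5*B))
1/(u(-203) - 77668) = 1/(2*(10 + 3*(-203))/(23 + 5*(-203)) - 77668) = 1/(2*(10 - 609)/(23 - 1015) - 77668) = 1/(2*(-599)/(-992) - 77668) = 1/(2*(-1/992)*(-599) - 77668) = 1/(599/496 - 77668) = 1/(-38522729/496) = -496/38522729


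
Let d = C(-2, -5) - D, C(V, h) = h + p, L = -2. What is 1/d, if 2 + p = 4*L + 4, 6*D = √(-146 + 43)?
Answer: -396/4459 + 6*I*√103/4459 ≈ -0.088809 + 0.013656*I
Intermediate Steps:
D = I*√103/6 (D = √(-146 + 43)/6 = √(-103)/6 = (I*√103)/6 = I*√103/6 ≈ 1.6915*I)
p = -6 (p = -2 + (4*(-2) + 4) = -2 + (-8 + 4) = -2 - 4 = -6)
C(V, h) = -6 + h (C(V, h) = h - 6 = -6 + h)
d = -11 - I*√103/6 (d = (-6 - 5) - I*√103/6 = -11 - I*√103/6 ≈ -11.0 - 1.6915*I)
1/d = 1/(-11 - I*√103/6)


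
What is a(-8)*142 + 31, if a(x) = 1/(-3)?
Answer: -49/3 ≈ -16.333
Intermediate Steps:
a(x) = -⅓
a(-8)*142 + 31 = -⅓*142 + 31 = -142/3 + 31 = -49/3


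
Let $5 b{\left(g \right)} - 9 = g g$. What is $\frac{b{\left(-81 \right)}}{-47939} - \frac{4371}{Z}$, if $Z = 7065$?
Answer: $- \frac{72941593}{112896345} \approx -0.64609$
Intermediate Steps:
$b{\left(g \right)} = \frac{9}{5} + \frac{g^{2}}{5}$ ($b{\left(g \right)} = \frac{9}{5} + \frac{g g}{5} = \frac{9}{5} + \frac{g^{2}}{5}$)
$\frac{b{\left(-81 \right)}}{-47939} - \frac{4371}{Z} = \frac{\frac{9}{5} + \frac{\left(-81\right)^{2}}{5}}{-47939} - \frac{4371}{7065} = \left(\frac{9}{5} + \frac{1}{5} \cdot 6561\right) \left(- \frac{1}{47939}\right) - \frac{1457}{2355} = \left(\frac{9}{5} + \frac{6561}{5}\right) \left(- \frac{1}{47939}\right) - \frac{1457}{2355} = 1314 \left(- \frac{1}{47939}\right) - \frac{1457}{2355} = - \frac{1314}{47939} - \frac{1457}{2355} = - \frac{72941593}{112896345}$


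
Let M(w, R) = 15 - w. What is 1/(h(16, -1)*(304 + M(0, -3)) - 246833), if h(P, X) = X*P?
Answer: -1/251937 ≈ -3.9692e-6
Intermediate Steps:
h(P, X) = P*X
1/(h(16, -1)*(304 + M(0, -3)) - 246833) = 1/((16*(-1))*(304 + (15 - 1*0)) - 246833) = 1/(-16*(304 + (15 + 0)) - 246833) = 1/(-16*(304 + 15) - 246833) = 1/(-16*319 - 246833) = 1/(-5104 - 246833) = 1/(-251937) = -1/251937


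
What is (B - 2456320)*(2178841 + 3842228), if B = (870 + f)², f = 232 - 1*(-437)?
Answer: -528643837131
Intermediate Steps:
f = 669 (f = 232 + 437 = 669)
B = 2368521 (B = (870 + 669)² = 1539² = 2368521)
(B - 2456320)*(2178841 + 3842228) = (2368521 - 2456320)*(2178841 + 3842228) = -87799*6021069 = -528643837131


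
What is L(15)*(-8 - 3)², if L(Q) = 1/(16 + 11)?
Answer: 121/27 ≈ 4.4815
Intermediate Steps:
L(Q) = 1/27
L(15)*(-8 - 3)² = (-8 - 3)²/27 = (1/27)*(-11)² = (1/27)*121 = 121/27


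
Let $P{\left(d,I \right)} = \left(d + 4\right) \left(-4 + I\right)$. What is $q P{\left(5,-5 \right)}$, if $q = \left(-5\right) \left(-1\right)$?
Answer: $-405$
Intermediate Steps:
$P{\left(d,I \right)} = \left(-4 + I\right) \left(4 + d\right)$ ($P{\left(d,I \right)} = \left(4 + d\right) \left(-4 + I\right) = \left(-4 + I\right) \left(4 + d\right)$)
$q = 5$
$q P{\left(5,-5 \right)} = 5 \left(-16 - 20 + 4 \left(-5\right) - 25\right) = 5 \left(-16 - 20 - 20 - 25\right) = 5 \left(-81\right) = -405$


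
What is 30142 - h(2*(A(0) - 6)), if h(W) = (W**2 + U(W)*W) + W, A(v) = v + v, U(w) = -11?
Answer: 29878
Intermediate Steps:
A(v) = 2*v
h(W) = W**2 - 10*W (h(W) = (W**2 - 11*W) + W = W**2 - 10*W)
30142 - h(2*(A(0) - 6)) = 30142 - 2*(2*0 - 6)*(-10 + 2*(2*0 - 6)) = 30142 - 2*(0 - 6)*(-10 + 2*(0 - 6)) = 30142 - 2*(-6)*(-10 + 2*(-6)) = 30142 - (-12)*(-10 - 12) = 30142 - (-12)*(-22) = 30142 - 1*264 = 30142 - 264 = 29878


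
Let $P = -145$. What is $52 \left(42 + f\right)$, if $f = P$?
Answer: $-5356$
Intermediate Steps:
$f = -145$
$52 \left(42 + f\right) = 52 \left(42 - 145\right) = 52 \left(-103\right) = -5356$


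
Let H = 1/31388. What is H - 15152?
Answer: -475590975/31388 ≈ -15152.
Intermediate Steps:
H = 1/31388 ≈ 3.1859e-5
H - 15152 = 1/31388 - 15152 = -475590975/31388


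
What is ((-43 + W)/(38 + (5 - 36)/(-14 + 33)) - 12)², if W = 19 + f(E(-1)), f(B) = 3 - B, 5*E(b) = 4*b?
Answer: 1881737641/11937025 ≈ 157.64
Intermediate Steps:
E(b) = 4*b/5 (E(b) = (4*b)/5 = 4*b/5)
W = 114/5 (W = 19 + (3 - 4*(-1)/5) = 19 + (3 - 1*(-⅘)) = 19 + (3 + ⅘) = 19 + 19/5 = 114/5 ≈ 22.800)
((-43 + W)/(38 + (5 - 36)/(-14 + 33)) - 12)² = ((-43 + 114/5)/(38 + (5 - 36)/(-14 + 33)) - 12)² = (-101/(5*(38 - 31/19)) - 12)² = (-101/(5*691/19) - 12)² = (-101/5*19/691 - 12)² = (-1919/3455 - 12)² = (-43379/3455)² = 1881737641/11937025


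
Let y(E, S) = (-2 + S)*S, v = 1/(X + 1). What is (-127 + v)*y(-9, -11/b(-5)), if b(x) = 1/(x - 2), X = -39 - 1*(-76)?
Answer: -27864375/38 ≈ -7.3327e+5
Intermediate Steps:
X = 37 (X = -39 + 76 = 37)
v = 1/38 (v = 1/(37 + 1) = 1/38 ≈ 0.026316)
b(x) = 1/(-2 + x)
y(E, S) = S*(-2 + S)
(-127 + v)*y(-9, -11/b(-5)) = (-127 + 1/38)*((-11/(1/(-2 - 5)))*(-2 - 11/(1/(-2 - 5)))) = -4825*(-11/(1/(-7)))*(-2 - 11/(1/(-7)))/38 = -4825*(-11/(-⅐))*(-2 - 11/(-⅐))/38 = -4825*(-11*(-7))*(-2 - 11*(-7))/38 = -371525*(-2 + 77)/38 = -371525*75/38 = -4825/38*5775 = -27864375/38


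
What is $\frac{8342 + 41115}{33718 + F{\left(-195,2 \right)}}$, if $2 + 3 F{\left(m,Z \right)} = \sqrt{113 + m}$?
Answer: $\frac{7504011696}{5115863593} - \frac{148371 i \sqrt{82}}{10231727186} \approx 1.4668 - 0.00013131 i$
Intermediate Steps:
$F{\left(m,Z \right)} = - \frac{2}{3} + \frac{\sqrt{113 + m}}{3}$
$\frac{8342 + 41115}{33718 + F{\left(-195,2 \right)}} = \frac{8342 + 41115}{33718 - \left(\frac{2}{3} - \frac{\sqrt{113 - 195}}{3}\right)} = \frac{49457}{33718 - \left(\frac{2}{3} - \frac{\sqrt{-82}}{3}\right)} = \frac{49457}{33718 - \left(\frac{2}{3} - \frac{i \sqrt{82}}{3}\right)} = \frac{49457}{\frac{101152}{3} + \frac{i \sqrt{82}}{3}}$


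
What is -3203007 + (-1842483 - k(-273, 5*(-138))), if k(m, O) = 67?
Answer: -5045557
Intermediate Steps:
-3203007 + (-1842483 - k(-273, 5*(-138))) = -3203007 + (-1842483 - 1*67) = -3203007 + (-1842483 - 67) = -3203007 - 1842550 = -5045557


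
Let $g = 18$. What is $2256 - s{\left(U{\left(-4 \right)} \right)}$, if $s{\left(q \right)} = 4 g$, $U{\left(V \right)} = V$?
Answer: $2184$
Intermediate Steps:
$s{\left(q \right)} = 72$ ($s{\left(q \right)} = 4 \cdot 18 = 72$)
$2256 - s{\left(U{\left(-4 \right)} \right)} = 2256 - 72 = 2184$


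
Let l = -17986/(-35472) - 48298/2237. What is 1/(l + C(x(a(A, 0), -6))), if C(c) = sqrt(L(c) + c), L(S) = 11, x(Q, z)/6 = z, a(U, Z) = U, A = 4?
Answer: -33188339650491384/739079033876769769 - 7870699521933120*I/739079033876769769 ≈ -0.044905 - 0.010649*I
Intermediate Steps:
x(Q, z) = 6*z
l = -836495987/39675432 (l = -17986*(-1/35472) - 48298*1/2237 = 8993/17736 - 48298/2237 = -836495987/39675432 ≈ -21.083)
C(c) = sqrt(11 + c)
1/(l + C(x(a(A, 0), -6))) = 1/(-836495987/39675432 + sqrt(11 + 6*(-6))) = 1/(-836495987/39675432 + sqrt(11 - 36)) = 1/(-836495987/39675432 + sqrt(-25)) = 1/(-836495987/39675432 + 5*I) = 1574139904386624*(-836495987/39675432 - 5*I)/739079033876769769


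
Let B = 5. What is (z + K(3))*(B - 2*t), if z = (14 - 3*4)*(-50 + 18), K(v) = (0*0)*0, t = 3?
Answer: 64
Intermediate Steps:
K(v) = 0 (K(v) = 0*0 = 0)
z = -64 (z = (14 - 12)*(-32) = 2*(-32) = -64)
(z + K(3))*(B - 2*t) = (-64 + 0)*(5 - 2*3) = -64*(5 - 6) = -64*(-1) = 64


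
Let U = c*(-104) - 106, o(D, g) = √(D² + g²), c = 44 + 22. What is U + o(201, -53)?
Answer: -6970 + √43210 ≈ -6762.1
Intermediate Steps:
c = 66
U = -6970 (U = 66*(-104) - 106 = -6864 - 106 = -6970)
U + o(201, -53) = -6970 + √(201² + (-53)²) = -6970 + √(40401 + 2809) = -6970 + √43210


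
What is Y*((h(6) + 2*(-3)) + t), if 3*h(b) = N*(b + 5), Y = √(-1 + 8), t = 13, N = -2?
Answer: -√7/3 ≈ -0.88192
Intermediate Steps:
Y = √7 ≈ 2.6458
h(b) = -10/3 - 2*b/3 (h(b) = (-2*(b + 5))/3 = (-2*(5 + b))/3 = (-10 - 2*b)/3 = -10/3 - 2*b/3)
Y*((h(6) + 2*(-3)) + t) = √7*(((-10/3 - ⅔*6) + 2*(-3)) + 13) = √7*(((-10/3 - 4) - 6) + 13) = √7*((-22/3 - 6) + 13) = √7*(-40/3 + 13) = √7*(-⅓) = -√7/3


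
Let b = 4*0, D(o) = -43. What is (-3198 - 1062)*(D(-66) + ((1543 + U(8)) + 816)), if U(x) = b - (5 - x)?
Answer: -9878940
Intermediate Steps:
b = 0
U(x) = -5 + x (U(x) = 0 - (5 - x) = 0 + (-5 + x) = -5 + x)
(-3198 - 1062)*(D(-66) + ((1543 + U(8)) + 816)) = (-3198 - 1062)*(-43 + ((1543 + (-5 + 8)) + 816)) = -4260*(-43 + ((1543 + 3) + 816)) = -4260*(-43 + (1546 + 816)) = -4260*(-43 + 2362) = -4260*2319 = -9878940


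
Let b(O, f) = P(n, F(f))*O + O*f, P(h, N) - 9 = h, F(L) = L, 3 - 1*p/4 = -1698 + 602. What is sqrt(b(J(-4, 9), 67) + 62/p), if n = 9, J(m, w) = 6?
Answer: sqrt(2463982178)/2198 ≈ 22.583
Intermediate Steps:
p = 4396 (p = 12 - 4*(-1698 + 602) = 12 - 4*(-1096) = 12 + 4384 = 4396)
P(h, N) = 9 + h
b(O, f) = 18*O + O*f (b(O, f) = (9 + 9)*O + O*f = 18*O + O*f)
sqrt(b(J(-4, 9), 67) + 62/p) = sqrt(6*(18 + 67) + 62/4396) = sqrt(6*85 + 62*(1/4396)) = sqrt(510 + 31/2198) = sqrt(1121011/2198) = sqrt(2463982178)/2198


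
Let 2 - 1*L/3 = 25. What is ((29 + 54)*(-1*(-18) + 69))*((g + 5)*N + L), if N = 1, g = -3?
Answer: -483807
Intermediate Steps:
L = -69 (L = 6 - 3*25 = 6 - 75 = -69)
((29 + 54)*(-1*(-18) + 69))*((g + 5)*N + L) = ((29 + 54)*(-1*(-18) + 69))*((-3 + 5)*1 - 69) = (83*(18 + 69))*(2*1 - 69) = (83*87)*(2 - 69) = 7221*(-67) = -483807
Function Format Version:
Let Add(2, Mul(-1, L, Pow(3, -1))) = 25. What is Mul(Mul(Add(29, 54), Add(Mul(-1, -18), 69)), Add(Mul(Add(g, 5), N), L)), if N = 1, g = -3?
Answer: -483807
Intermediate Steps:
L = -69 (L = Add(6, Mul(-3, 25)) = Add(6, -75) = -69)
Mul(Mul(Add(29, 54), Add(Mul(-1, -18), 69)), Add(Mul(Add(g, 5), N), L)) = Mul(Mul(Add(29, 54), Add(Mul(-1, -18), 69)), Add(Mul(Add(-3, 5), 1), -69)) = Mul(Mul(83, Add(18, 69)), Add(Mul(2, 1), -69)) = Mul(Mul(83, 87), Add(2, -69)) = Mul(7221, -67) = -483807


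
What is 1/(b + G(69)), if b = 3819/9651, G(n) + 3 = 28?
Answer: 3217/81698 ≈ 0.039377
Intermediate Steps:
G(n) = 25 (G(n) = -3 + 28 = 25)
b = 1273/3217 (b = 3819*(1/9651) = 1273/3217 ≈ 0.39571)
1/(b + G(69)) = 1/(1273/3217 + 25) = 1/(81698/3217) = 3217/81698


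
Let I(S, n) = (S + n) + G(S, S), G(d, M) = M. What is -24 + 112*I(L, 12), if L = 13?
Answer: 4232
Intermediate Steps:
I(S, n) = n + 2*S (I(S, n) = (S + n) + S = n + 2*S)
-24 + 112*I(L, 12) = -24 + 112*(12 + 2*13) = -24 + 112*(12 + 26) = -24 + 112*38 = -24 + 4256 = 4232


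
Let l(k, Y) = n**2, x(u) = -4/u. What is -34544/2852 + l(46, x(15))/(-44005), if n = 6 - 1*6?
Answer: -8636/713 ≈ -12.112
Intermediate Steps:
n = 0 (n = 6 - 6 = 0)
l(k, Y) = 0 (l(k, Y) = 0**2 = 0)
-34544/2852 + l(46, x(15))/(-44005) = -34544/2852 + 0/(-44005) = -34544*1/2852 + 0*(-1/44005) = -8636/713 + 0 = -8636/713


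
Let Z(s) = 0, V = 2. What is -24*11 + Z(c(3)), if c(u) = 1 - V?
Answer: -264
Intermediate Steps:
c(u) = -1 (c(u) = 1 - 1*2 = 1 - 2 = -1)
-24*11 + Z(c(3)) = -24*11 + 0 = -264 + 0 = -264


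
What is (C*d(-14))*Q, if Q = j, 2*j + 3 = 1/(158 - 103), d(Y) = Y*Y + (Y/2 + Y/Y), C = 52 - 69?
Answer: 52972/11 ≈ 4815.6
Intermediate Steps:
C = -17
d(Y) = 1 + Y² + Y/2 (d(Y) = Y² + (Y*(½) + 1) = Y² + (Y/2 + 1) = Y² + (1 + Y/2) = 1 + Y² + Y/2)
j = -82/55 (j = -3/2 + 1/(2*(158 - 103)) = -3/2 + (½)/55 = -3/2 + (½)*(1/55) = -3/2 + 1/110 = -82/55 ≈ -1.4909)
Q = -82/55 ≈ -1.4909
(C*d(-14))*Q = -17*(1 + (-14)² + (½)*(-14))*(-82/55) = -17*(1 + 196 - 7)*(-82/55) = -17*190*(-82/55) = -3230*(-82/55) = 52972/11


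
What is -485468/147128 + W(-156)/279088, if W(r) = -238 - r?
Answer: -8468772355/2566353704 ≈ -3.2999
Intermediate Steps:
-485468/147128 + W(-156)/279088 = -485468/147128 + (-238 - 1*(-156))/279088 = -485468*1/147128 + (-238 + 156)*(1/279088) = -121367/36782 - 82*1/279088 = -121367/36782 - 41/139544 = -8468772355/2566353704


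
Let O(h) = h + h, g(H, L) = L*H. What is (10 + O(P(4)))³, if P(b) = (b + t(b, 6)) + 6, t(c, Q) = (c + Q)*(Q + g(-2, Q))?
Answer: -729000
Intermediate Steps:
g(H, L) = H*L
t(c, Q) = -Q*(Q + c) (t(c, Q) = (c + Q)*(Q - 2*Q) = (Q + c)*(-Q) = -Q*(Q + c))
P(b) = -30 - 5*b (P(b) = (b + 6*(-1*6 - b)) + 6 = (b + 6*(-6 - b)) + 6 = (b + (-36 - 6*b)) + 6 = (-36 - 5*b) + 6 = -30 - 5*b)
O(h) = 2*h
(10 + O(P(4)))³ = (10 + 2*(-30 - 5*4))³ = (10 + 2*(-30 - 20))³ = (10 + 2*(-50))³ = (10 - 100)³ = (-90)³ = -729000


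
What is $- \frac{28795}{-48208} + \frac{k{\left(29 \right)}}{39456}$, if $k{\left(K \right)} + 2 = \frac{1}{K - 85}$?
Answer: $\frac{3976133851}{6657331968} \approx 0.59726$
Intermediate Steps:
$k{\left(K \right)} = -2 + \frac{1}{-85 + K}$ ($k{\left(K \right)} = -2 + \frac{1}{K - 85} = -2 + \frac{1}{-85 + K}$)
$- \frac{28795}{-48208} + \frac{k{\left(29 \right)}}{39456} = - \frac{28795}{-48208} + \frac{\frac{1}{-85 + 29} \left(171 - 58\right)}{39456} = \left(-28795\right) \left(- \frac{1}{48208}\right) + \frac{171 - 58}{-56} \cdot \frac{1}{39456} = \frac{28795}{48208} + \left(- \frac{1}{56}\right) 113 \cdot \frac{1}{39456} = \frac{28795}{48208} - \frac{113}{2209536} = \frac{3976133851}{6657331968}$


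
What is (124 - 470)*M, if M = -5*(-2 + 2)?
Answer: 0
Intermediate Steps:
M = 0 (M = -0 = -5*0 = 0)
(124 - 470)*M = (124 - 470)*0 = -346*0 = 0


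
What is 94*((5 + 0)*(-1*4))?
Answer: -1880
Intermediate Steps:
94*((5 + 0)*(-1*4)) = 94*(5*(-4)) = 94*(-20) = -1880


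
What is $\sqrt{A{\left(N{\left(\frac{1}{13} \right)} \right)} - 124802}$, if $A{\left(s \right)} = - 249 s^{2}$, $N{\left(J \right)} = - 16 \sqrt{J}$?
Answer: $\frac{i \sqrt{21920210}}{13} \approx 360.15 i$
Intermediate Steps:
$\sqrt{A{\left(N{\left(\frac{1}{13} \right)} \right)} - 124802} = \sqrt{- 249 \left(- 16 \sqrt{\frac{1}{13}}\right)^{2} - 124802} = \sqrt{- 249 \left(- \frac{16}{\sqrt{13}}\right)^{2} - 124802} = \sqrt{- 249 \left(- 16 \frac{\sqrt{13}}{13}\right)^{2} - 124802} = \sqrt{- 249 \left(- \frac{16 \sqrt{13}}{13}\right)^{2} - 124802} = \sqrt{\left(-249\right) \frac{256}{13} - 124802} = \sqrt{- \frac{63744}{13} - 124802} = \sqrt{- \frac{1686170}{13}} = \frac{i \sqrt{21920210}}{13}$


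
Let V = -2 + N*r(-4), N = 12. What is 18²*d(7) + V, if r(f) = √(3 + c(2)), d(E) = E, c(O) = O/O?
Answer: 2290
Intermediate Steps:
c(O) = 1
r(f) = 2 (r(f) = √(3 + 1) = √4 = 2)
V = 22 (V = -2 + 12*2 = -2 + 24 = 22)
18²*d(7) + V = 18²*7 + 22 = 324*7 + 22 = 2268 + 22 = 2290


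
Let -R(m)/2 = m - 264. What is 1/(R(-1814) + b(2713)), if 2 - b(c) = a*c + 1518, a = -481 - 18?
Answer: 1/1356427 ≈ 7.3723e-7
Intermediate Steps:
a = -499
R(m) = 528 - 2*m (R(m) = -2*(m - 264) = -2*(-264 + m) = 528 - 2*m)
b(c) = -1516 + 499*c (b(c) = 2 - (-499*c + 1518) = 2 - (1518 - 499*c) = 2 + (-1518 + 499*c) = -1516 + 499*c)
1/(R(-1814) + b(2713)) = 1/((528 - 2*(-1814)) + (-1516 + 499*2713)) = 1/((528 + 3628) + (-1516 + 1353787)) = 1/(4156 + 1352271) = 1/1356427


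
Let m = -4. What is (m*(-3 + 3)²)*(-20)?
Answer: 0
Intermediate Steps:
(m*(-3 + 3)²)*(-20) = -4*(-3 + 3)²*(-20) = -4*0²*(-20) = -4*0*(-20) = 0*(-20) = 0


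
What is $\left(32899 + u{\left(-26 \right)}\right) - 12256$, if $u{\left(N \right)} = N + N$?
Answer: $20591$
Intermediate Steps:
$u{\left(N \right)} = 2 N$
$\left(32899 + u{\left(-26 \right)}\right) - 12256 = \left(32899 + 2 \left(-26\right)\right) - 12256 = \left(32899 - 52\right) - 12256 = 32847 - 12256 = 20591$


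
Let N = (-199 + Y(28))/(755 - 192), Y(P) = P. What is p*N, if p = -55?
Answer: 9405/563 ≈ 16.705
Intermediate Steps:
N = -171/563 (N = (-199 + 28)/(755 - 192) = -171/563 ≈ -0.30373)
p*N = -55*(-171/563) = 9405/563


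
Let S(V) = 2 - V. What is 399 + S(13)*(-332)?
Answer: 4051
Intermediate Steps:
399 + S(13)*(-332) = 399 + (2 - 1*13)*(-332) = 399 + (2 - 13)*(-332) = 399 - 11*(-332) = 399 + 3652 = 4051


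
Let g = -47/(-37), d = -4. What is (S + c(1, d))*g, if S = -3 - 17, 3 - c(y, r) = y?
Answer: -846/37 ≈ -22.865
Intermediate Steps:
c(y, r) = 3 - y
S = -20
g = 47/37 (g = -47*(-1/37) = 47/37 ≈ 1.2703)
(S + c(1, d))*g = (-20 + (3 - 1*1))*(47/37) = (-20 + (3 - 1))*(47/37) = (-20 + 2)*(47/37) = -18*47/37 = -846/37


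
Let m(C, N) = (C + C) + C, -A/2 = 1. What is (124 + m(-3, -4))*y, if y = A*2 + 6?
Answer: 230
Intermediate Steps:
A = -2 (A = -2*1 = -2)
m(C, N) = 3*C (m(C, N) = 2*C + C = 3*C)
y = 2 (y = -2*2 + 6 = -4 + 6 = 2)
(124 + m(-3, -4))*y = (124 + 3*(-3))*2 = (124 - 9)*2 = 115*2 = 230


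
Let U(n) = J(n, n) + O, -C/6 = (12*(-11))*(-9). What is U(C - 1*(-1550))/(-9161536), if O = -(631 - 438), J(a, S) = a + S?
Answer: 11349/9161536 ≈ 0.0012388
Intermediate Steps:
C = -7128 (C = -6*12*(-11)*(-9) = -(-792)*(-9) = -6*1188 = -7128)
J(a, S) = S + a
O = -193 (O = -1*193 = -193)
U(n) = -193 + 2*n (U(n) = (n + n) - 193 = 2*n - 193 = -193 + 2*n)
U(C - 1*(-1550))/(-9161536) = (-193 + 2*(-7128 - 1*(-1550)))/(-9161536) = (-193 + 2*(-7128 + 1550))*(-1/9161536) = (-193 + 2*(-5578))*(-1/9161536) = (-193 - 11156)*(-1/9161536) = -11349*(-1/9161536) = 11349/9161536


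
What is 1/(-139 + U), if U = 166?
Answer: 1/27 ≈ 0.037037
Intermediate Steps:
1/(-139 + U) = 1/(-139 + 166) = 1/27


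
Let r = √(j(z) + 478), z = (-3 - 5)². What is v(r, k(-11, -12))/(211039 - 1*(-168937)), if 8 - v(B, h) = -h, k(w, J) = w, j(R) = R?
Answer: -3/379976 ≈ -7.8952e-6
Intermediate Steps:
z = 64 (z = (-8)² = 64)
r = √542 (r = √(64 + 478) = √542 ≈ 23.281)
v(B, h) = 8 + h (v(B, h) = 8 - (-1)*h = 8 + h)
v(r, k(-11, -12))/(211039 - 1*(-168937)) = (8 - 11)/(211039 - 1*(-168937)) = -3/(211039 + 168937) = -3/379976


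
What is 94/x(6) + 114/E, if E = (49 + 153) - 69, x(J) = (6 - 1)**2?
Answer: 808/175 ≈ 4.6171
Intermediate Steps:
x(J) = 25 (x(J) = 5**2 = 25)
E = 133 (E = 202 - 69 = 133)
94/x(6) + 114/E = 94/25 + 114/133 = 94*(1/25) + 114*(1/133) = 94/25 + 6/7 = 808/175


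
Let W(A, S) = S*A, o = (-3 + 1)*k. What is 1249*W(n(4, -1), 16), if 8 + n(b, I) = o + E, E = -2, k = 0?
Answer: -199840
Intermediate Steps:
o = 0 (o = (-3 + 1)*0 = -2*0 = 0)
n(b, I) = -10 (n(b, I) = -8 + (0 - 2) = -8 - 2 = -10)
W(A, S) = A*S
1249*W(n(4, -1), 16) = 1249*(-10*16) = 1249*(-160) = -199840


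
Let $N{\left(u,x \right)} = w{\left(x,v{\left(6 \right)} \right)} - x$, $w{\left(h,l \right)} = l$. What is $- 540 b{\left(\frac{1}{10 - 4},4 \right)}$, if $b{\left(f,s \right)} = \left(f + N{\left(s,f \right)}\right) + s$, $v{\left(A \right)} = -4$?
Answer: $0$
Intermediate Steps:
$N{\left(u,x \right)} = -4 - x$
$b{\left(f,s \right)} = -4 + s$ ($b{\left(f,s \right)} = \left(f - \left(4 + f\right)\right) + s = -4 + s$)
$- 540 b{\left(\frac{1}{10 - 4},4 \right)} = - 540 \left(-4 + 4\right) = \left(-540\right) 0 = 0$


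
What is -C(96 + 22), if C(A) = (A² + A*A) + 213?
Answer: -28061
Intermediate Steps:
C(A) = 213 + 2*A² (C(A) = (A² + A²) + 213 = 2*A² + 213 = 213 + 2*A²)
-C(96 + 22) = -(213 + 2*(96 + 22)²) = -(213 + 2*118²) = -(213 + 2*13924) = -(213 + 27848) = -1*28061 = -28061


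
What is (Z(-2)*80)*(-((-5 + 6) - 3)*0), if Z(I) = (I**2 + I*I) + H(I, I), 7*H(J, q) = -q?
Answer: 0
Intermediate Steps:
H(J, q) = -q/7 (H(J, q) = (-q)/7 = -q/7)
Z(I) = 2*I**2 - I/7 (Z(I) = (I**2 + I*I) - I/7 = (I**2 + I**2) - I/7 = 2*I**2 - I/7)
(Z(-2)*80)*(-((-5 + 6) - 3)*0) = (((1/7)*(-2)*(-1 + 14*(-2)))*80)*(-((-5 + 6) - 3)*0) = (((1/7)*(-2)*(-1 - 28))*80)*(-(1 - 3)*0) = (((1/7)*(-2)*(-29))*80)*(-1*(-2)*0) = ((58/7)*80)*(2*0) = (4640/7)*0 = 0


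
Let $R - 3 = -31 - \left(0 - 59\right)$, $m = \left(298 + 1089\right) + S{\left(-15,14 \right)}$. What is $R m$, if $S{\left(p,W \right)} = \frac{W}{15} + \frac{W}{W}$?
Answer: $\frac{645854}{15} \approx 43057.0$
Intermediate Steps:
$S{\left(p,W \right)} = 1 + \frac{W}{15}$ ($S{\left(p,W \right)} = W \frac{1}{15} + 1 = \frac{W}{15} + 1 = 1 + \frac{W}{15}$)
$m = \frac{20834}{15}$ ($m = \left(298 + 1089\right) + \left(1 + \frac{1}{15} \cdot 14\right) = 1387 + \left(1 + \frac{14}{15}\right) = 1387 + \frac{29}{15} = \frac{20834}{15} \approx 1388.9$)
$R = 31$ ($R = 3 - -28 = 3 + \left(-31 + 59\right) = 3 + 28 = 31$)
$R m = 31 \cdot \frac{20834}{15} = \frac{645854}{15}$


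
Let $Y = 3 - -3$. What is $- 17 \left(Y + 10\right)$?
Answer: $-272$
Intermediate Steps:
$Y = 6$ ($Y = 3 + 3 = 6$)
$- 17 \left(Y + 10\right) = - 17 \left(6 + 10\right) = \left(-17\right) 16 = -272$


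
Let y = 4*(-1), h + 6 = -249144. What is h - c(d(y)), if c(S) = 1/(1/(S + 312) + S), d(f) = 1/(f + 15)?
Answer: -885516863/3554 ≈ -2.4916e+5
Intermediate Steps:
h = -249150 (h = -6 - 249144 = -249150)
y = -4
d(f) = 1/(15 + f)
c(S) = 1/(S + 1/(312 + S)) (c(S) = 1/(1/(312 + S) + S) = 1/(S + 1/(312 + S)))
h - c(d(y)) = -249150 - (312 + 1/(15 - 4))/(1 + (1/(15 - 4))² + 312/(15 - 4)) = -249150 - (312 + 1/11)/(1 + (1/11)² + 312/11) = -249150 - (312 + 1/11)/(1 + (1/11)² + 312*(1/11)) = -249150 - 3433/((1 + 1/121 + 312/11)*11) = -249150 - 3433/(3554/121*11) = -249150 - 121*3433/(3554*11) = -249150 - 1*37763/3554 = -249150 - 37763/3554 = -885516863/3554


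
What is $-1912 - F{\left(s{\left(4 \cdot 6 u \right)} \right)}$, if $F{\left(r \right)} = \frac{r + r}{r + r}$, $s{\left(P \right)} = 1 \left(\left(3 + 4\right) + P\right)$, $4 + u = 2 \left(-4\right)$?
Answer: $-1913$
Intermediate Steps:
$u = -12$ ($u = -4 + 2 \left(-4\right) = -4 - 8 = -12$)
$s{\left(P \right)} = 7 + P$ ($s{\left(P \right)} = 1 \left(7 + P\right) = 7 + P$)
$F{\left(r \right)} = 1$ ($F{\left(r \right)} = \frac{2 r}{2 r} = 2 r \frac{1}{2 r} = 1$)
$-1912 - F{\left(s{\left(4 \cdot 6 u \right)} \right)} = -1912 - 1 = -1913$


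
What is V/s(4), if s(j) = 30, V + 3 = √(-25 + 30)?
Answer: -⅒ + √5/30 ≈ -0.025464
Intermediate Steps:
V = -3 + √5 (V = -3 + √(-25 + 30) = -3 + √5 ≈ -0.76393)
V/s(4) = (-3 + √5)/30 = (-3 + √5)*(1/30) = -⅒ + √5/30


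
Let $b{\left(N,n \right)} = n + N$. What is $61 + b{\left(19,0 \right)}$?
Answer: $80$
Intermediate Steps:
$b{\left(N,n \right)} = N + n$
$61 + b{\left(19,0 \right)} = 61 + \left(19 + 0\right) = 61 + 19 = 80$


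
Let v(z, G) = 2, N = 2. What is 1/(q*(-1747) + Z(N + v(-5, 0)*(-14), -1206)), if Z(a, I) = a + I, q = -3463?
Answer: 1/6048629 ≈ 1.6533e-7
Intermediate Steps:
Z(a, I) = I + a
1/(q*(-1747) + Z(N + v(-5, 0)*(-14), -1206)) = 1/(-3463*(-1747) + (-1206 + (2 + 2*(-14)))) = 1/(6049861 + (-1206 + (2 - 28))) = 1/(6049861 + (-1206 - 26)) = 1/(6049861 - 1232) = 1/6048629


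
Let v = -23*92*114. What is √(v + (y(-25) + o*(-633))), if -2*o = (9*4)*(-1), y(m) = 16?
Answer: I*√252602 ≈ 502.6*I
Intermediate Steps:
v = -241224 (v = -2116*114 = -241224)
o = 18 (o = -9*4*(-1)/2 = -18*(-1) = -½*(-36) = 18)
√(v + (y(-25) + o*(-633))) = √(-241224 + (16 + 18*(-633))) = √(-241224 + (16 - 11394)) = √(-241224 - 11378) = √(-252602) = I*√252602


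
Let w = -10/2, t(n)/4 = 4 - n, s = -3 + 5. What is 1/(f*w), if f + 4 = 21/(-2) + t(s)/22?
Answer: 22/1555 ≈ 0.014148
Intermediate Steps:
s = 2
t(n) = 16 - 4*n (t(n) = 4*(4 - n) = 16 - 4*n)
w = -5 (w = -10*½ = -5)
f = -311/22 (f = -4 + (21/(-2) + (16 - 4*2)/22) = -4 + (21*(-½) + (16 - 8)*(1/22)) = -4 + (-21/2 + 8*(1/22)) = -4 + (-21/2 + 4/11) = -4 - 223/22 = -311/22 ≈ -14.136)
1/(f*w) = 1/(-311/22*(-5)) = 1/(1555/22) = 22/1555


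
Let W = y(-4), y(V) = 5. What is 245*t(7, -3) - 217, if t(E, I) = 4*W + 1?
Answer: 4928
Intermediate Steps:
W = 5
t(E, I) = 21 (t(E, I) = 4*5 + 1 = 20 + 1 = 21)
245*t(7, -3) - 217 = 245*21 - 217 = 5145 - 217 = 4928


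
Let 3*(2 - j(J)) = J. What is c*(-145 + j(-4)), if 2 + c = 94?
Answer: -39100/3 ≈ -13033.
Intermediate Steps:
c = 92 (c = -2 + 94 = 92)
j(J) = 2 - J/3
c*(-145 + j(-4)) = 92*(-145 + (2 - ⅓*(-4))) = 92*(-145 + (2 + 4/3)) = 92*(-145 + 10/3) = 92*(-425/3) = -39100/3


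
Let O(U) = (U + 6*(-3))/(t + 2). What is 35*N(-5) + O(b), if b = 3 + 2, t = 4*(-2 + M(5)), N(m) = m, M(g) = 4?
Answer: -1763/10 ≈ -176.30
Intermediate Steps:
t = 8 (t = 4*(-2 + 4) = 4*2 = 8)
b = 5
O(U) = -9/5 + U/10 (O(U) = (U + 6*(-3))/(8 + 2) = (U - 18)/10 = (-18 + U)*(⅒) = -9/5 + U/10)
35*N(-5) + O(b) = 35*(-5) + (-9/5 + (⅒)*5) = -175 + (-9/5 + ½) = -175 - 13/10 = -1763/10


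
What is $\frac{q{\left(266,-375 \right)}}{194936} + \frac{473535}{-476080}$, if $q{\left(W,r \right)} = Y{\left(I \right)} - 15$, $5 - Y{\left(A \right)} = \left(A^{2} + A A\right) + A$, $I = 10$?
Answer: $- \frac{2310343909}{2320128272} \approx -0.99578$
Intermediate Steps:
$Y{\left(A \right)} = 5 - A - 2 A^{2}$ ($Y{\left(A \right)} = 5 - \left(\left(A^{2} + A A\right) + A\right) = 5 - \left(\left(A^{2} + A^{2}\right) + A\right) = 5 - \left(2 A^{2} + A\right) = 5 - \left(A + 2 A^{2}\right) = 5 - A - 2 A^{2}$)
$q{\left(W,r \right)} = -220$ ($q{\left(W,r \right)} = \left(5 - 10 - 2 \cdot 10^{2}\right) - 15 = \left(5 - 10 - 200\right) - 15 = -205 - 15 = -220$)
$\frac{q{\left(266,-375 \right)}}{194936} + \frac{473535}{-476080} = - \frac{220}{194936} + \frac{473535}{-476080} = \left(-220\right) \frac{1}{194936} + 473535 \left(- \frac{1}{476080}\right) = - \frac{55}{48734} - \frac{94707}{95216} = - \frac{2310343909}{2320128272}$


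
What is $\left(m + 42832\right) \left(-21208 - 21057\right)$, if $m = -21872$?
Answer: $-885874400$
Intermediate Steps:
$\left(m + 42832\right) \left(-21208 - 21057\right) = \left(-21872 + 42832\right) \left(-21208 - 21057\right) = 20960 \left(-42265\right) = -885874400$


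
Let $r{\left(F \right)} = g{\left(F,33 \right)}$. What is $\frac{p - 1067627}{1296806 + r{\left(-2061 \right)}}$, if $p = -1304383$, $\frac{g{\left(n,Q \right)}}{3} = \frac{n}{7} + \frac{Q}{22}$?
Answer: $- \frac{33208140}{18142981} \approx -1.8304$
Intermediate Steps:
$g{\left(n,Q \right)} = \frac{3 n}{7} + \frac{3 Q}{22}$ ($g{\left(n,Q \right)} = 3 \left(\frac{n}{7} + \frac{Q}{22}\right) = \frac{3 n}{7} + \frac{3 Q}{22}$)
$r{\left(F \right)} = \frac{9}{2} + \frac{3 F}{7}$ ($r{\left(F \right)} = \frac{3 F}{7} + \frac{3}{22} \cdot 33 = \frac{3 F}{7} + \frac{9}{2} = \frac{9}{2} + \frac{3 F}{7}$)
$\frac{p - 1067627}{1296806 + r{\left(-2061 \right)}} = \frac{-1304383 - 1067627}{1296806 + \left(\frac{9}{2} + \frac{3}{7} \left(-2061\right)\right)} = - \frac{2372010}{1296806 + \left(\frac{9}{2} - \frac{6183}{7}\right)} = - \frac{2372010}{1296806 - \frac{12303}{14}} = - \frac{2372010}{\frac{18142981}{14}} = \left(-2372010\right) \frac{14}{18142981} = - \frac{33208140}{18142981}$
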